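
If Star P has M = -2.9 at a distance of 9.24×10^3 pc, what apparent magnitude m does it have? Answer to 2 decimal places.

11.93

m = M + 5 log₁₀(d/10 pc) = -2.9 + 5 log₁₀(9.24×10^3/10)
  = -2.9 + 5 × 2.966 = -2.9 + 14.83 = 11.93.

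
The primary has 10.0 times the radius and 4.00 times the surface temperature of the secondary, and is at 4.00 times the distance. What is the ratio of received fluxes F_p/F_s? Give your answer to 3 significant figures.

1.60×10^3

L_p/L_s = (R_p/R_s)²(T_p/T_s)⁴ = (10.0)² × (4.00)⁴ = 2.560×10^4.
F_p/F_s = (L_p/L_s)/(d_p/d_s)² = 2.560×10^4 / (4.00)² = 1600.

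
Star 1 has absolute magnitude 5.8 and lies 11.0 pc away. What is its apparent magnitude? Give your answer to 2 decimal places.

m = M + 5 log₁₀(d/10 pc) = 5.8 + 5 log₁₀(11.0/10)
  = 5.8 + 5 × 0.041 = 5.8 + 0.21 = 6.01.

6.01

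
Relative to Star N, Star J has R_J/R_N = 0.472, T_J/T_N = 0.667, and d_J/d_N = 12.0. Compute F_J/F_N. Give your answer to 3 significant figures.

L_J/L_N = (R_J/R_N)²(T_J/T_N)⁴ = (0.472)² × (0.667)⁴ = 0.04409.
F_J/F_N = (L_J/L_N)/(d_J/d_N)² = 0.04409 / (12.0)² = 3.062×10^-4.

3.06×10^-4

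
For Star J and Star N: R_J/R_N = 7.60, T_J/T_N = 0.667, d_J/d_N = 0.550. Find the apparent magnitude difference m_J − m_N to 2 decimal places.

L_J/L_N = (7.60)²(0.667)⁴ = 11.43.
F_J/F_N = (L_J/L_N)/(d_J/d_N)² = 11.43/0.3025 = 37.79.
m_J − m_N = −2.5 log₁₀(37.79) = -3.94.

-3.94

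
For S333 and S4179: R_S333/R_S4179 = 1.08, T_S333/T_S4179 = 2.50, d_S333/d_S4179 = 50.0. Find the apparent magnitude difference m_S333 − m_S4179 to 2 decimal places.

4.35

L_S333/L_S4179 = (1.08)²(2.50)⁴ = 45.56.
F_S333/F_S4179 = (L_S333/L_S4179)/(d_S333/d_S4179)² = 45.56/2500 = 0.01823.
m_S333 − m_S4179 = −2.5 log₁₀(0.01823) = 4.35.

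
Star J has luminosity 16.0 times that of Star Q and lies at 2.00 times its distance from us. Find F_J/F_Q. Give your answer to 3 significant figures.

4.00

F = L/(4πd²), so F_J/F_Q = (L_J/L_Q) / (d_J/d_Q)²
= 16.0 / (2.00)² = 16.0 / 4.000 = 4.000.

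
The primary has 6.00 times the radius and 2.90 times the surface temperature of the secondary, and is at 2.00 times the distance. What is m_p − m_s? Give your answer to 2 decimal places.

L_p/L_s = (6.00)²(2.90)⁴ = 2546.
F_p/F_s = (L_p/L_s)/(d_p/d_s)² = 2546/4.000 = 636.6.
m_p − m_s = −2.5 log₁₀(636.6) = -7.01.

-7.01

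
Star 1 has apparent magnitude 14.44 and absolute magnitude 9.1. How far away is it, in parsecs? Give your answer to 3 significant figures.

m − M = 5 log₁₀(d/10 pc)
14.44 − (9.1) = 5.34 = 5 log₁₀(d/10)
d = 10 × 10^(5.34/5) = 10 × 10^1.068 = 116.9 pc.

117 pc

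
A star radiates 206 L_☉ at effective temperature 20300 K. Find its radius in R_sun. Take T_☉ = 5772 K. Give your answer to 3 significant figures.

R/R_☉ = √(L/L_☉) / (T/T_☉)² = √(206) / (3.517)²
       = 14.35 / 12.37 = 1.160.

1.16 R_sun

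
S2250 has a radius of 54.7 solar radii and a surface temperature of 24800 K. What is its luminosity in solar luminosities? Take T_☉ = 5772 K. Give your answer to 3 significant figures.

1.02×10^6 solar luminosities

L/L_☉ = (R/R_☉)² (T/T_☉)⁴ = (54.7)² × (24800/5772)⁴
       = 2992 × (4.297)⁴ = 2992 × 340.8 = 1.020×10^6.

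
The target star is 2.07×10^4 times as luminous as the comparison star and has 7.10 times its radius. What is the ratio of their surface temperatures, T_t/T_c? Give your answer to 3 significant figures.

L ∝ R²T⁴ gives T ∝ (L/R²)^(1/4), so
T_t/T_c = (2.07×10^4 / 7.10²)^(1/4) = (410.6)^(1/4) = 4.502.

4.50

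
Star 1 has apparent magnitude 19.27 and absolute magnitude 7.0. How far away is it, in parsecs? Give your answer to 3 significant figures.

m − M = 5 log₁₀(d/10 pc)
19.27 − (7.0) = 12.27 = 5 log₁₀(d/10)
d = 10 × 10^(12.27/5) = 10 × 10^2.454 = 2844 pc.

2.84×10^3 pc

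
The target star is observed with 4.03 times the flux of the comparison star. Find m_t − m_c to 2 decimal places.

m_t − m_c = −2.5 log₁₀(F_t/F_c) = −2.5 log₁₀(4.03) = −2.5 × (0.605) = -1.513.

-1.51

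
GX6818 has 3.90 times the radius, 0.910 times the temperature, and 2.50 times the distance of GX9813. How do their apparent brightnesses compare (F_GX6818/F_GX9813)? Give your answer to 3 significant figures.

L_GX6818/L_GX9813 = (R_GX6818/R_GX9813)²(T_GX6818/T_GX9813)⁴ = (3.90)² × (0.910)⁴ = 10.43.
F_GX6818/F_GX9813 = (L_GX6818/L_GX9813)/(d_GX6818/d_GX9813)² = 10.43 / (2.50)² = 1.669.

1.67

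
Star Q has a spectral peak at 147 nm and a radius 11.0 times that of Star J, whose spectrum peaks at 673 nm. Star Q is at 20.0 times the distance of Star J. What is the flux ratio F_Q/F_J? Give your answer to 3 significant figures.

133

Wien's law: T_Q/T_J = λ_J/λ_Q = 673/147 = 4.578.
L_Q/L_J = (R_Q/R_J)²(T_Q/T_J)⁴ = (11.0)²(4.578)⁴ = 5.316×10^4.
F_Q/F_J = (L_Q/L_J)/(d_Q/d_J)² = 5.316×10^4/(20.0)² = 132.9.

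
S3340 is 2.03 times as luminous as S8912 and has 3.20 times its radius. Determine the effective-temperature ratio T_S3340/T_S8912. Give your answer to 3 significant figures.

0.667

L ∝ R²T⁴ gives T ∝ (L/R²)^(1/4), so
T_S3340/T_S8912 = (2.03 / 3.20²)^(1/4) = (0.1982)^(1/4) = 0.6673.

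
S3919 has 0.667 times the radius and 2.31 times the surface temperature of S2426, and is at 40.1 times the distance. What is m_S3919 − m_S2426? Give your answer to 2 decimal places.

5.26

L_S3919/L_S2426 = (0.667)²(2.31)⁴ = 12.67.
F_S3919/F_S2426 = (L_S3919/L_S2426)/(d_S3919/d_S2426)² = 12.67/1608 = 0.007878.
m_S3919 − m_S2426 = −2.5 log₁₀(0.007878) = 5.26.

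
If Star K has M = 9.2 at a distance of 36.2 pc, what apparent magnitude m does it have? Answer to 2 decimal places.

11.99

m = M + 5 log₁₀(d/10 pc) = 9.2 + 5 log₁₀(36.2/10)
  = 9.2 + 5 × 0.559 = 9.2 + 2.79 = 11.99.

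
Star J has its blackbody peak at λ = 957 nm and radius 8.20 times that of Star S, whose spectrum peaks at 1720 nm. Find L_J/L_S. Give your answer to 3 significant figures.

Wien's law gives T ∝ 1/λ_max, so T_J/T_S = λ_S/λ_J = 1720/957 = 1.797.
Then L ∝ R²T⁴ gives L_J/L_S = (8.20)² × (1.797)⁴ = 67.24 × 10.43 = 701.6.

702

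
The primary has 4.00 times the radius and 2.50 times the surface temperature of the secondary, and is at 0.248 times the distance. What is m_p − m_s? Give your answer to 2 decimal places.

-10.02

L_p/L_s = (4.00)²(2.50)⁴ = 625.0.
F_p/F_s = (L_p/L_s)/(d_p/d_s)² = 625.0/0.06150 = 1.016×10^4.
m_p − m_s = −2.5 log₁₀(1.016×10^4) = -10.02.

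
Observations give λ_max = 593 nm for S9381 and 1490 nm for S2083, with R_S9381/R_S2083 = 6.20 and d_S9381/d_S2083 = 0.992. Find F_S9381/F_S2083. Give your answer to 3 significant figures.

Wien's law: T_S9381/T_S2083 = λ_S2083/λ_S9381 = 1490/593 = 2.513.
L_S9381/L_S2083 = (R_S9381/R_S2083)²(T_S9381/T_S2083)⁴ = (6.20)²(2.513)⁴ = 1532.
F_S9381/F_S2083 = (L_S9381/L_S2083)/(d_S9381/d_S2083)² = 1532/(0.992)² = 1557.

1.56×10^3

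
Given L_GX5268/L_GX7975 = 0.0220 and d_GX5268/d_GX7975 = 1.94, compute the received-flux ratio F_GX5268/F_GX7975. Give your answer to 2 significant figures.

F = L/(4πd²), so F_GX5268/F_GX7975 = (L_GX5268/L_GX7975) / (d_GX5268/d_GX7975)²
= 0.0220 / (1.94)² = 0.0220 / 3.764 = 0.005845.

0.0058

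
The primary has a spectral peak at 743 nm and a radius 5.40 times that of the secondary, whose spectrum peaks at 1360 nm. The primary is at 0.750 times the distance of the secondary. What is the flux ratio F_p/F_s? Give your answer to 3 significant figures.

Wien's law: T_p/T_s = λ_s/λ_p = 1360/743 = 1.830.
L_p/L_s = (R_p/R_s)²(T_p/T_s)⁴ = (5.40)²(1.830)⁴ = 327.3.
F_p/F_s = (L_p/L_s)/(d_p/d_s)² = 327.3/(0.750)² = 581.9.

582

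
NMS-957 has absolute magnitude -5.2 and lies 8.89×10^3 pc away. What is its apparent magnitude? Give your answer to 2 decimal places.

m = M + 5 log₁₀(d/10 pc) = -5.2 + 5 log₁₀(8.89×10^3/10)
  = -5.2 + 5 × 2.949 = -5.2 + 14.74 = 9.54.

9.54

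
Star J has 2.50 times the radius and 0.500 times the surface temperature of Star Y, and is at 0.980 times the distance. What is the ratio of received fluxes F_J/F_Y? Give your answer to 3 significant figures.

0.407

L_J/L_Y = (R_J/R_Y)²(T_J/T_Y)⁴ = (2.50)² × (0.500)⁴ = 0.3906.
F_J/F_Y = (L_J/L_Y)/(d_J/d_Y)² = 0.3906 / (0.980)² = 0.4067.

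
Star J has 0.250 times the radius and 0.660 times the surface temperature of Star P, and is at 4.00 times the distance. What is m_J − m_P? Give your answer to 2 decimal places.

7.83

L_J/L_P = (0.250)²(0.660)⁴ = 0.01186.
F_J/F_P = (L_J/L_P)/(d_J/d_P)² = 0.01186/16.00 = 7.412×10^-4.
m_J − m_P = −2.5 log₁₀(7.412×10^-4) = 7.83.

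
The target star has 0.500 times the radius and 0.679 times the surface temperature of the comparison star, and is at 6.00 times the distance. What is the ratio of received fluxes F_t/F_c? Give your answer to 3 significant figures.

0.00148

L_t/L_c = (R_t/R_c)²(T_t/T_c)⁴ = (0.500)² × (0.679)⁴ = 0.05314.
F_t/F_c = (L_t/L_c)/(d_t/d_c)² = 0.05314 / (6.00)² = 0.001476.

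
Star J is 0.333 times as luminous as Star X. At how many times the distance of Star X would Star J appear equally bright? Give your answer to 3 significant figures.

0.577

Equal flux requires L_J/d_J² = L_X/d_X², so d_J/d_X = √(L_J/L_X)
= √(0.333) = 0.5771.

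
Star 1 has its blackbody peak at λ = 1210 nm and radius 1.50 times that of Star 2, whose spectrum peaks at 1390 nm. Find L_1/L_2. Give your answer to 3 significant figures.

3.92

Wien's law gives T ∝ 1/λ_max, so T_1/T_2 = λ_2/λ_1 = 1390/1210 = 1.149.
Then L ∝ R²T⁴ gives L_1/L_2 = (1.50)² × (1.149)⁴ = 2.250 × 1.741 = 3.918.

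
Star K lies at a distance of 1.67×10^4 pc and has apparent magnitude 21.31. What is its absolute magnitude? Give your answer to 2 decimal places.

M = m − 5 log₁₀(d/10 pc) = 21.31 − 5 log₁₀(1.67×10^4/10)
  = 21.31 − 5 × 3.223 = 21.31 − 16.11 = 5.20.

5.20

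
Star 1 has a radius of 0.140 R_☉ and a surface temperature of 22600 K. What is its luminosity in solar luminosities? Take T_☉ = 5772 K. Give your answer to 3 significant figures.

4.61 solar luminosities

L/L_☉ = (R/R_☉)² (T/T_☉)⁴ = (0.140)² × (22600/5772)⁴
       = 0.01960 × (3.915)⁴ = 0.01960 × 235.0 = 4.607.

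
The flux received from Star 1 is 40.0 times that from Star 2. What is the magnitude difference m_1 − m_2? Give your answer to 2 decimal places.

m_1 − m_2 = −2.5 log₁₀(F_1/F_2) = −2.5 log₁₀(40.0) = −2.5 × (1.602) = -4.005.

-4.01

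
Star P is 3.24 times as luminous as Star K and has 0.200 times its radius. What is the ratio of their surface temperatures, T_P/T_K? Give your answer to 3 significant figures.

L ∝ R²T⁴ gives T ∝ (L/R²)^(1/4), so
T_P/T_K = (3.24 / 0.200²)^(1/4) = (81.00)^(1/4) = 3.000.

3.00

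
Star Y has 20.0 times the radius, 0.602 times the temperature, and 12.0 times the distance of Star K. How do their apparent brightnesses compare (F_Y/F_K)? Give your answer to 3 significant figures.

0.365

L_Y/L_K = (R_Y/R_K)²(T_Y/T_K)⁴ = (20.0)² × (0.602)⁴ = 52.53.
F_Y/F_K = (L_Y/L_K)/(d_Y/d_K)² = 52.53 / (12.0)² = 0.3648.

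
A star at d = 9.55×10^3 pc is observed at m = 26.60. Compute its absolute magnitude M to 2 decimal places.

11.70

M = m − 5 log₁₀(d/10 pc) = 26.60 − 5 log₁₀(9.55×10^3/10)
  = 26.60 − 5 × 2.980 = 26.60 − 14.90 = 11.70.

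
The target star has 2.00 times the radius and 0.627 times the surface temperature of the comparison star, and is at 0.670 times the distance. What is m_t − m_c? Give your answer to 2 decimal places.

L_t/L_c = (2.00)²(0.627)⁴ = 0.6182.
F_t/F_c = (L_t/L_c)/(d_t/d_c)² = 0.6182/0.4489 = 1.377.
m_t − m_c = −2.5 log₁₀(1.377) = -0.35.

-0.35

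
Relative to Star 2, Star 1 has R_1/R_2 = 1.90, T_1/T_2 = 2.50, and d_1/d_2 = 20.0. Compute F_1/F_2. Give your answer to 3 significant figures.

L_1/L_2 = (R_1/R_2)²(T_1/T_2)⁴ = (1.90)² × (2.50)⁴ = 141.0.
F_1/F_2 = (L_1/L_2)/(d_1/d_2)² = 141.0 / (20.0)² = 0.3525.

0.353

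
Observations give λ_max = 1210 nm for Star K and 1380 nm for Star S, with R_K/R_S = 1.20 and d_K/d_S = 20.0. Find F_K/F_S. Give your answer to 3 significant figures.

0.00609

Wien's law: T_K/T_S = λ_S/λ_K = 1380/1210 = 1.140.
L_K/L_S = (R_K/R_S)²(T_K/T_S)⁴ = (1.20)²(1.140)⁴ = 2.436.
F_K/F_S = (L_K/L_S)/(d_K/d_S)² = 2.436/(20.0)² = 0.006091.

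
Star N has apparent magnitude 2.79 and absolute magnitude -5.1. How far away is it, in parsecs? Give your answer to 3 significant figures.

m − M = 5 log₁₀(d/10 pc)
2.79 − (-5.1) = 7.89 = 5 log₁₀(d/10)
d = 10 × 10^(7.89/5) = 10 × 10^1.578 = 378.4 pc.

378 pc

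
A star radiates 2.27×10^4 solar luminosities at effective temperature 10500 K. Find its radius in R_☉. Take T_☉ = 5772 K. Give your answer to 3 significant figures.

R/R_☉ = √(L/L_☉) / (T/T_☉)² = √(2.27×10^4) / (1.819)²
       = 150.7 / 3.309 = 45.53.

45.5 R_☉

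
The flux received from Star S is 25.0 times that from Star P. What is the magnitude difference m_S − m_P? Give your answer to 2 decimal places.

m_S − m_P = −2.5 log₁₀(F_S/F_P) = −2.5 log₁₀(25.0) = −2.5 × (1.398) = -3.495.

-3.49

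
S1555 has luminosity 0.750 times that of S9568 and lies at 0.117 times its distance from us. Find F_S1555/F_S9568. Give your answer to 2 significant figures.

F = L/(4πd²), so F_S1555/F_S9568 = (L_S1555/L_S9568) / (d_S1555/d_S9568)²
= 0.750 / (0.117)² = 0.750 / 0.01369 = 54.79.

55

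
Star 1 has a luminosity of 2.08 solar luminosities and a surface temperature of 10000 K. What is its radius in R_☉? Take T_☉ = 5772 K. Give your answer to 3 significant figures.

R/R_☉ = √(L/L_☉) / (T/T_☉)² = √(2.08) / (1.733)²
       = 1.442 / 3.002 = 0.4805.

0.480 R_☉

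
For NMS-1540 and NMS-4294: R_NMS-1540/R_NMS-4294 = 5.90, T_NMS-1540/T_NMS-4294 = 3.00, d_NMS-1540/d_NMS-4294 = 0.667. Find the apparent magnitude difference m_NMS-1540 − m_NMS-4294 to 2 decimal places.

L_NMS-1540/L_NMS-4294 = (5.90)²(3.00)⁴ = 2820.
F_NMS-1540/F_NMS-4294 = (L_NMS-1540/L_NMS-4294)/(d_NMS-1540/d_NMS-4294)² = 2820/0.4449 = 6338.
m_NMS-1540 − m_NMS-4294 = −2.5 log₁₀(6338) = -9.50.

-9.50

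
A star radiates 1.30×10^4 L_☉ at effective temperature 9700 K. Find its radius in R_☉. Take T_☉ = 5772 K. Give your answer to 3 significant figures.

40.4 R_☉

R/R_☉ = √(L/L_☉) / (T/T_☉)² = √(1.30×10^4) / (1.681)²
       = 114.0 / 2.824 = 40.37.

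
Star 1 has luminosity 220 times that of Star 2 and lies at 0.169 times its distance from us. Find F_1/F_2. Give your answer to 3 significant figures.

F = L/(4πd²), so F_1/F_2 = (L_1/L_2) / (d_1/d_2)²
= 220 / (0.169)² = 220 / 0.02856 = 7703.

7.70×10^3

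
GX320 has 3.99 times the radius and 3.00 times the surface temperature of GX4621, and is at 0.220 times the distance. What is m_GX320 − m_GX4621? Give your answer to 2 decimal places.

L_GX320/L_GX4621 = (3.99)²(3.00)⁴ = 1290.
F_GX320/F_GX4621 = (L_GX320/L_GX4621)/(d_GX320/d_GX4621)² = 1290/0.04840 = 2.664×10^4.
m_GX320 − m_GX4621 = −2.5 log₁₀(2.664×10^4) = -11.06.

-11.06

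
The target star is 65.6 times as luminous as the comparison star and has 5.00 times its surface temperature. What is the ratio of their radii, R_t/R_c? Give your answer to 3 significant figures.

0.324

L ∝ R²T⁴ gives R ∝ √L / T², so
R_t/R_c = √(65.6) / (5.00)² = 8.099 / 25.00 = 0.3240.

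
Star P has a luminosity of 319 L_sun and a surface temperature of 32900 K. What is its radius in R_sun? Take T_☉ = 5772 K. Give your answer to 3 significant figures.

R/R_☉ = √(L/L_☉) / (T/T_☉)² = √(319) / (5.700)²
       = 17.86 / 32.49 = 0.5497.

0.550 R_sun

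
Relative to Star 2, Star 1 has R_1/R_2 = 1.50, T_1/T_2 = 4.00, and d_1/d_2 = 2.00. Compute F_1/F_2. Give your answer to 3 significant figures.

L_1/L_2 = (R_1/R_2)²(T_1/T_2)⁴ = (1.50)² × (4.00)⁴ = 576.0.
F_1/F_2 = (L_1/L_2)/(d_1/d_2)² = 576.0 / (2.00)² = 144.0.

144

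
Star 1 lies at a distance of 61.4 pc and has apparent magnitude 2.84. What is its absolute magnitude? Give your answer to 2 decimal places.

M = m − 5 log₁₀(d/10 pc) = 2.84 − 5 log₁₀(61.4/10)
  = 2.84 − 5 × 0.788 = 2.84 − 3.94 = -1.10.

-1.10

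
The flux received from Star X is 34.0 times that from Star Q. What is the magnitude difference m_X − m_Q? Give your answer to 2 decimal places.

m_X − m_Q = −2.5 log₁₀(F_X/F_Q) = −2.5 log₁₀(34.0) = −2.5 × (1.531) = -3.829.

-3.83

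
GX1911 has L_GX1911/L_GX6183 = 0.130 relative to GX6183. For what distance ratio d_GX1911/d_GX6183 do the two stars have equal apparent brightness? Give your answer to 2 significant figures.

Equal flux requires L_GX1911/d_GX1911² = L_GX6183/d_GX6183², so d_GX1911/d_GX6183 = √(L_GX1911/L_GX6183)
= √(0.130) = 0.3606.

0.36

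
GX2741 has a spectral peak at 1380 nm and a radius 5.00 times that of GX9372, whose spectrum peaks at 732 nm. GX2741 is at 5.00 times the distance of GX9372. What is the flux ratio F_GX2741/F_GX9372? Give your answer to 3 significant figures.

Wien's law: T_GX2741/T_GX9372 = λ_GX9372/λ_GX2741 = 732/1380 = 0.5304.
L_GX2741/L_GX9372 = (R_GX2741/R_GX9372)²(T_GX2741/T_GX9372)⁴ = (5.00)²(0.5304)⁴ = 1.979.
F_GX2741/F_GX9372 = (L_GX2741/L_GX9372)/(d_GX2741/d_GX9372)² = 1.979/(5.00)² = 0.07916.

0.0792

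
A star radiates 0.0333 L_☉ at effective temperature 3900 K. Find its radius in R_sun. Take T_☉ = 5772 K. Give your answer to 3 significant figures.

R/R_☉ = √(L/L_☉) / (T/T_☉)² = √(0.0333) / (0.6757)²
       = 0.1825 / 0.4565 = 0.3997.

0.400 R_sun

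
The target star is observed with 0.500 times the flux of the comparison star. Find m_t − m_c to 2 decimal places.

m_t − m_c = −2.5 log₁₀(F_t/F_c) = −2.5 log₁₀(0.500) = −2.5 × (-0.301) = 0.753.

0.75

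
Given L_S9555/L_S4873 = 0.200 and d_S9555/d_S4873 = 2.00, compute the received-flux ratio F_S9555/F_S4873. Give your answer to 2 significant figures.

0.050

F = L/(4πd²), so F_S9555/F_S4873 = (L_S9555/L_S4873) / (d_S9555/d_S4873)²
= 0.200 / (2.00)² = 0.200 / 4.000 = 0.05000.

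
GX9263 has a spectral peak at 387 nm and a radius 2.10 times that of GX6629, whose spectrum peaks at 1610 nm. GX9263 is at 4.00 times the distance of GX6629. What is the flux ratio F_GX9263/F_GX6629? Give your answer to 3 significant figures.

Wien's law: T_GX9263/T_GX6629 = λ_GX6629/λ_GX9263 = 1610/387 = 4.160.
L_GX9263/L_GX6629 = (R_GX9263/R_GX6629)²(T_GX9263/T_GX6629)⁴ = (2.10)²(4.160)⁴ = 1321.
F_GX9263/F_GX6629 = (L_GX9263/L_GX6629)/(d_GX9263/d_GX6629)² = 1321/(4.00)² = 82.56.

82.6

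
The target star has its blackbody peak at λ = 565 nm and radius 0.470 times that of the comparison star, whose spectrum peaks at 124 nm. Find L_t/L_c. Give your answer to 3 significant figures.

5.12×10^-4

Wien's law gives T ∝ 1/λ_max, so T_t/T_c = λ_c/λ_t = 124/565 = 0.2195.
Then L ∝ R²T⁴ gives L_t/L_c = (0.470)² × (0.2195)⁴ = 0.2209 × 0.002320 = 5.125×10^-4.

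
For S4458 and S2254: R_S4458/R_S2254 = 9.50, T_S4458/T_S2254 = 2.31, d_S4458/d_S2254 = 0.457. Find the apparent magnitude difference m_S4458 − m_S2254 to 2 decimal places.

-10.23

L_S4458/L_S2254 = (9.50)²(2.31)⁴ = 2570.
F_S4458/F_S2254 = (L_S4458/L_S2254)/(d_S4458/d_S2254)² = 2570/0.2088 = 1.230×10^4.
m_S4458 − m_S2254 = −2.5 log₁₀(1.230×10^4) = -10.23.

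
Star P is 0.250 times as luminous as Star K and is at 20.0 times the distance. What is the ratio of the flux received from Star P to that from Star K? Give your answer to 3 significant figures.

6.25×10^-4

F = L/(4πd²), so F_P/F_K = (L_P/L_K) / (d_P/d_K)²
= 0.250 / (20.0)² = 0.250 / 400.0 = 6.250×10^-4.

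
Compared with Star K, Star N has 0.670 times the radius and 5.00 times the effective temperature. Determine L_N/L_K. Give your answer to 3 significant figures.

281

From the Stefan–Boltzmann law, L ∝ R²T⁴, so
L_N/L_K = (R_N/R_K)² (T_N/T_K)⁴ = (0.670)² × (5.00)⁴ = 0.4489 × 625.0 = 280.6.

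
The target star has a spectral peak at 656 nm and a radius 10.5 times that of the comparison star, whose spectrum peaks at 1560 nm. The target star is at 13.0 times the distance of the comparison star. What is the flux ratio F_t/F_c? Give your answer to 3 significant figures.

Wien's law: T_t/T_c = λ_c/λ_t = 1560/656 = 2.378.
L_t/L_c = (R_t/R_c)²(T_t/T_c)⁴ = (10.5)²(2.378)⁴ = 3526.
F_t/F_c = (L_t/L_c)/(d_t/d_c)² = 3526/(13.0)² = 20.86.

20.9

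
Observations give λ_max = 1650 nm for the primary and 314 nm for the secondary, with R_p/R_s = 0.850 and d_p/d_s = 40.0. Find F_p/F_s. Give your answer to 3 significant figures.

5.92×10^-7

Wien's law: T_p/T_s = λ_s/λ_p = 314/1650 = 0.1903.
L_p/L_s = (R_p/R_s)²(T_p/T_s)⁴ = (0.850)²(0.1903)⁴ = 9.476×10^-4.
F_p/F_s = (L_p/L_s)/(d_p/d_s)² = 9.476×10^-4/(40.0)² = 5.922×10^-7.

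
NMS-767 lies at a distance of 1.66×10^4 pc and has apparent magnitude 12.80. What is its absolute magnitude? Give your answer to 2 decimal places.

-3.30

M = m − 5 log₁₀(d/10 pc) = 12.80 − 5 log₁₀(1.66×10^4/10)
  = 12.80 − 5 × 3.220 = 12.80 − 16.10 = -3.30.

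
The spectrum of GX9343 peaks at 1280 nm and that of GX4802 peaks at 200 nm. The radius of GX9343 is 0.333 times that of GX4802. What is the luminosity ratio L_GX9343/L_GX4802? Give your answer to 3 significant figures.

6.61×10^-5

Wien's law gives T ∝ 1/λ_max, so T_GX9343/T_GX4802 = λ_GX4802/λ_GX9343 = 200/1280 = 0.1562.
Then L ∝ R²T⁴ gives L_GX9343/L_GX4802 = (0.333)² × (0.1562)⁴ = 0.1109 × 5.960×10^-4 = 6.609×10^-5.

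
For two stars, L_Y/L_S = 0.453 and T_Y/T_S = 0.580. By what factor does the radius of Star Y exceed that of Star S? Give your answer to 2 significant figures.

L ∝ R²T⁴ gives R ∝ √L / T², so
R_Y/R_S = √(0.453) / (0.580)² = 0.6731 / 0.3364 = 2.001.

2.0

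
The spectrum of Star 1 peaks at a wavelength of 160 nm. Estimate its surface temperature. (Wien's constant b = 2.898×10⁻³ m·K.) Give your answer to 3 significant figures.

1.81×10^4 K

T = b/λ_max = 2.898×10⁻³ / (160×10⁻⁹) = 1.811×10^4 K.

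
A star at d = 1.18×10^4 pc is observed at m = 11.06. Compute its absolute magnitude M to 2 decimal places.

-4.30

M = m − 5 log₁₀(d/10 pc) = 11.06 − 5 log₁₀(1.18×10^4/10)
  = 11.06 − 5 × 3.072 = 11.06 − 15.36 = -4.30.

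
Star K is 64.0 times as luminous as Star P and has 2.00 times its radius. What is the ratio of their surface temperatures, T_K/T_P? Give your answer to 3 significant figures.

L ∝ R²T⁴ gives T ∝ (L/R²)^(1/4), so
T_K/T_P = (64.0 / 2.00²)^(1/4) = (16.00)^(1/4) = 2.000.

2.00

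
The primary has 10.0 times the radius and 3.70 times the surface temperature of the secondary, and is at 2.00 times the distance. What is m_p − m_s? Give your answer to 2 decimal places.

-9.18

L_p/L_s = (10.0)²(3.70)⁴ = 1.874×10^4.
F_p/F_s = (L_p/L_s)/(d_p/d_s)² = 1.874×10^4/4.000 = 4685.
m_p − m_s = −2.5 log₁₀(4685) = -9.18.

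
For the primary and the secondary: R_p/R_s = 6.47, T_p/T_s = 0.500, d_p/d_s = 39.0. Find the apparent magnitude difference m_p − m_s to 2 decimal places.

6.91

L_p/L_s = (6.47)²(0.500)⁴ = 2.616.
F_p/F_s = (L_p/L_s)/(d_p/d_s)² = 2.616/1521 = 0.001720.
m_p − m_s = −2.5 log₁₀(0.001720) = 6.91.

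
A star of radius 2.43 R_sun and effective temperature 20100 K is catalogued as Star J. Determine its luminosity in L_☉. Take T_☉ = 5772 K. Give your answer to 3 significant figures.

L/L_☉ = (R/R_☉)² (T/T_☉)⁴ = (2.43)² × (20100/5772)⁴
       = 5.905 × (3.482)⁴ = 5.905 × 147.1 = 868.3.

868 L_☉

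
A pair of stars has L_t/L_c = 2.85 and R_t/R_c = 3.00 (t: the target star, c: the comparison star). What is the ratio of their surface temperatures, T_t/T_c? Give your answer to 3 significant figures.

0.750

L ∝ R²T⁴ gives T ∝ (L/R²)^(1/4), so
T_t/T_c = (2.85 / 3.00²)^(1/4) = (0.3167)^(1/4) = 0.7502.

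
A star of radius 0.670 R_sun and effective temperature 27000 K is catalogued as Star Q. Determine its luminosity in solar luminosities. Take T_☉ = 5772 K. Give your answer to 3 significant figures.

L/L_☉ = (R/R_☉)² (T/T_☉)⁴ = (0.670)² × (27000/5772)⁴
       = 0.4489 × (4.678)⁴ = 0.4489 × 478.8 = 214.9.

215 solar luminosities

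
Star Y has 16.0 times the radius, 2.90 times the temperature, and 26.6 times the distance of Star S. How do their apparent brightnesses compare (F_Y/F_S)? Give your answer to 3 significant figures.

25.6

L_Y/L_S = (R_Y/R_S)²(T_Y/T_S)⁴ = (16.0)² × (2.90)⁴ = 1.811×10^4.
F_Y/F_S = (L_Y/L_S)/(d_Y/d_S)² = 1.811×10^4 / (26.6)² = 25.59.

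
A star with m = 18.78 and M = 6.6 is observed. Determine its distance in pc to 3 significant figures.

m − M = 5 log₁₀(d/10 pc)
18.78 − (6.6) = 12.18 = 5 log₁₀(d/10)
d = 10 × 10^(12.18/5) = 10 × 10^2.436 = 2729 pc.

2.73×10^3 pc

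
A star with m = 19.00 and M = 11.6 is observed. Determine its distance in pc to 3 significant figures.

m − M = 5 log₁₀(d/10 pc)
19.00 − (11.6) = 7.40 = 5 log₁₀(d/10)
d = 10 × 10^(7.40/5) = 10 × 10^1.480 = 302.0 pc.

302 pc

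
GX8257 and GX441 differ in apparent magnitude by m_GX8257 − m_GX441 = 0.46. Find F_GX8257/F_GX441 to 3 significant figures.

0.655

F_GX8257/F_GX441 = 10^(−(m_GX8257 − m_GX441)/2.5) = 10^(-0.46/2.5) = 10^-0.184 = 0.6546.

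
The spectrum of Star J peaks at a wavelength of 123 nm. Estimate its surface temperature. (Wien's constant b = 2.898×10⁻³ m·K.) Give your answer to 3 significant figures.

2.36×10^4 K

T = b/λ_max = 2.898×10⁻³ / (123×10⁻⁹) = 2.356×10^4 K.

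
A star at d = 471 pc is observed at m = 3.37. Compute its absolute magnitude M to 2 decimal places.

M = m − 5 log₁₀(d/10 pc) = 3.37 − 5 log₁₀(471/10)
  = 3.37 − 5 × 1.673 = 3.37 − 8.37 = -5.00.

-5.00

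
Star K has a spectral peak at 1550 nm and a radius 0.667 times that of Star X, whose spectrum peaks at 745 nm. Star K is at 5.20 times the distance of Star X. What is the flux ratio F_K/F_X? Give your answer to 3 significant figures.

Wien's law: T_K/T_X = λ_X/λ_K = 745/1550 = 0.4806.
L_K/L_X = (R_K/R_X)²(T_K/T_X)⁴ = (0.667)²(0.4806)⁴ = 0.02374.
F_K/F_X = (L_K/L_X)/(d_K/d_X)² = 0.02374/(5.20)² = 8.781×10^-4.

8.78×10^-4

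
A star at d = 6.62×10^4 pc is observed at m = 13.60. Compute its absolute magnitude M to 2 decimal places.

M = m − 5 log₁₀(d/10 pc) = 13.60 − 5 log₁₀(6.62×10^4/10)
  = 13.60 − 5 × 3.821 = 13.60 − 19.10 = -5.50.

-5.50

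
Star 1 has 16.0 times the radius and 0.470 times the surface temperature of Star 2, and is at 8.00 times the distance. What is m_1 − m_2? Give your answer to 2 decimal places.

L_1/L_2 = (16.0)²(0.470)⁴ = 12.49.
F_1/F_2 = (L_1/L_2)/(d_1/d_2)² = 12.49/64.00 = 0.1952.
m_1 − m_2 = −2.5 log₁₀(0.1952) = 1.77.

1.77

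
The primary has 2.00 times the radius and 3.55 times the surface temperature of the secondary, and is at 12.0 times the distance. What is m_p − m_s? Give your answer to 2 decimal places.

-1.61

L_p/L_s = (2.00)²(3.55)⁴ = 635.3.
F_p/F_s = (L_p/L_s)/(d_p/d_s)² = 635.3/144.0 = 4.412.
m_p − m_s = −2.5 log₁₀(4.412) = -1.61.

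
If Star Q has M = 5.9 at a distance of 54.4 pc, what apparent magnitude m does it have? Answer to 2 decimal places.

m = M + 5 log₁₀(d/10 pc) = 5.9 + 5 log₁₀(54.4/10)
  = 5.9 + 5 × 0.736 = 5.9 + 3.68 = 9.58.

9.58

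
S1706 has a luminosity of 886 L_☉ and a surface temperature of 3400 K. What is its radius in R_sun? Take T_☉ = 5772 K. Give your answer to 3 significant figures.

R/R_☉ = √(L/L_☉) / (T/T_☉)² = √(886) / (0.5891)²
       = 29.77 / 0.3470 = 85.79.

85.8 R_sun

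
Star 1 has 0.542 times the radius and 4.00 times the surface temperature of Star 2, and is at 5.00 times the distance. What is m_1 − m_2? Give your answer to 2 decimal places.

-1.20

L_1/L_2 = (0.542)²(4.00)⁴ = 75.20.
F_1/F_2 = (L_1/L_2)/(d_1/d_2)² = 75.20/25.00 = 3.008.
m_1 − m_2 = −2.5 log₁₀(3.008) = -1.20.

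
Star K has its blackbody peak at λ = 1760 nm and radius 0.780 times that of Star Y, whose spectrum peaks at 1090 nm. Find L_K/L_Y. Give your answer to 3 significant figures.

Wien's law gives T ∝ 1/λ_max, so T_K/T_Y = λ_Y/λ_K = 1090/1760 = 0.6193.
Then L ∝ R²T⁴ gives L_K/L_Y = (0.780)² × (0.6193)⁴ = 0.6084 × 0.1471 = 0.08950.

0.0895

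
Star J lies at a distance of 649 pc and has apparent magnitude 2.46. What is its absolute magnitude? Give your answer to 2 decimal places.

-6.60

M = m − 5 log₁₀(d/10 pc) = 2.46 − 5 log₁₀(649/10)
  = 2.46 − 5 × 1.812 = 2.46 − 9.06 = -6.60.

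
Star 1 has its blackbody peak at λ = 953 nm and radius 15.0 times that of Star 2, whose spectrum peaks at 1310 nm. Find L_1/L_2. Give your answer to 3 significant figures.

Wien's law gives T ∝ 1/λ_max, so T_1/T_2 = λ_2/λ_1 = 1310/953 = 1.375.
Then L ∝ R²T⁴ gives L_1/L_2 = (15.0)² × (1.375)⁴ = 225.0 × 3.570 = 803.3.

803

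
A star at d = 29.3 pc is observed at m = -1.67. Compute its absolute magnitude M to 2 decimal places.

M = m − 5 log₁₀(d/10 pc) = -1.67 − 5 log₁₀(29.3/10)
  = -1.67 − 5 × 0.467 = -1.67 − 2.33 = -4.00.

-4.00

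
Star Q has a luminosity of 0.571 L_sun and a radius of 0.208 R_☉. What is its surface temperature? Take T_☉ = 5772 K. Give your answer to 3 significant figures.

1.10×10^4 K

T/T_☉ = (L/L_☉)^(1/4) / (R/R_☉)^(1/2)
T = 5772 × (0.571)^(1/4) / √(0.208) = 5772 × 0.8693 / 0.4561 = 1.100×10^4 K.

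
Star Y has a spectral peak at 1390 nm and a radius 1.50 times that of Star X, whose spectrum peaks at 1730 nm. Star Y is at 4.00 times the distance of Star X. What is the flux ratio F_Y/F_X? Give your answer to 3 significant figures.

Wien's law: T_Y/T_X = λ_X/λ_Y = 1730/1390 = 1.245.
L_Y/L_X = (R_Y/R_X)²(T_Y/T_X)⁴ = (1.50)²(1.245)⁴ = 5.399.
F_Y/F_X = (L_Y/L_X)/(d_Y/d_X)² = 5.399/(4.00)² = 0.3374.

0.337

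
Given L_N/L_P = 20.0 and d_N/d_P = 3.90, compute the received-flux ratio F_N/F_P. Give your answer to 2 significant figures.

1.3

F = L/(4πd²), so F_N/F_P = (L_N/L_P) / (d_N/d_P)²
= 20.0 / (3.90)² = 20.0 / 15.21 = 1.315.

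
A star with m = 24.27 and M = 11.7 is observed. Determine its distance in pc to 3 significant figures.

m − M = 5 log₁₀(d/10 pc)
24.27 − (11.7) = 12.57 = 5 log₁₀(d/10)
d = 10 × 10^(12.57/5) = 10 × 10^2.514 = 3266 pc.

3.27×10^3 pc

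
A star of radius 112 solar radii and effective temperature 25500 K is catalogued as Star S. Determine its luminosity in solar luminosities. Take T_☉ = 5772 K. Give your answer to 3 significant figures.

4.78×10^6 solar luminosities

L/L_☉ = (R/R_☉)² (T/T_☉)⁴ = (112)² × (25500/5772)⁴
       = 1.254×10^4 × (4.418)⁴ = 1.254×10^4 × 380.9 = 4.778×10^6.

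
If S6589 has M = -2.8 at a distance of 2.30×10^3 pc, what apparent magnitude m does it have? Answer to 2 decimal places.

m = M + 5 log₁₀(d/10 pc) = -2.8 + 5 log₁₀(2.30×10^3/10)
  = -2.8 + 5 × 2.362 = -2.8 + 11.81 = 9.01.

9.01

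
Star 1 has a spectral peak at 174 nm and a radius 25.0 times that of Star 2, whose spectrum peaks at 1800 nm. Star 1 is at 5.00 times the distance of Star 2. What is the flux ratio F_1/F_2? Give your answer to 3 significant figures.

2.86×10^5

Wien's law: T_1/T_2 = λ_2/λ_1 = 1800/174 = 10.34.
L_1/L_2 = (R_1/R_2)²(T_1/T_2)⁴ = (25.0)²(10.34)⁴ = 7.158×10^6.
F_1/F_2 = (L_1/L_2)/(d_1/d_2)² = 7.158×10^6/(5.00)² = 2.863×10^5.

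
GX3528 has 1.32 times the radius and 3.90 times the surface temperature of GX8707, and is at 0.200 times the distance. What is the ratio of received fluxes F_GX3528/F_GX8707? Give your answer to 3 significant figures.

L_GX3528/L_GX8707 = (R_GX3528/R_GX8707)²(T_GX3528/T_GX8707)⁴ = (1.32)² × (3.90)⁴ = 403.1.
F_GX3528/F_GX8707 = (L_GX3528/L_GX8707)/(d_GX3528/d_GX8707)² = 403.1 / (0.200)² = 1.008×10^4.

1.01×10^4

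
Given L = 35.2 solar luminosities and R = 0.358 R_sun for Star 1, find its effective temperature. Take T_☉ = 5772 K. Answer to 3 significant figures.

2.35×10^4 K

T/T_☉ = (L/L_☉)^(1/4) / (R/R_☉)^(1/2)
T = 5772 × (35.2)^(1/4) / √(0.358) = 5772 × 2.436 / 0.5983 = 2.350×10^4 K.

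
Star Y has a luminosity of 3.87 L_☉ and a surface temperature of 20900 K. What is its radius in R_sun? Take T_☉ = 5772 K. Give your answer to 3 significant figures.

0.150 R_sun

R/R_☉ = √(L/L_☉) / (T/T_☉)² = √(3.87) / (3.621)²
       = 1.967 / 13.11 = 0.1500.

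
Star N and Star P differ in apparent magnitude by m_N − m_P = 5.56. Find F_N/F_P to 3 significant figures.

F_N/F_P = 10^(−(m_N − m_P)/2.5) = 10^(-5.56/2.5) = 10^-2.224 = 0.005970.

0.00597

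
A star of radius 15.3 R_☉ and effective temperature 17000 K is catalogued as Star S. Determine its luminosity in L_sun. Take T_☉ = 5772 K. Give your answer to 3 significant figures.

L/L_☉ = (R/R_☉)² (T/T_☉)⁴ = (15.3)² × (17000/5772)⁴
       = 234.1 × (2.945)⁴ = 234.1 × 75.25 = 1.761×10^4.

1.76×10^4 L_sun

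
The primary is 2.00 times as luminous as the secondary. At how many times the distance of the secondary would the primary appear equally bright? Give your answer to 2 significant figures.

1.4

Equal flux requires L_p/d_p² = L_s/d_s², so d_p/d_s = √(L_p/L_s)
= √(2.00) = 1.414.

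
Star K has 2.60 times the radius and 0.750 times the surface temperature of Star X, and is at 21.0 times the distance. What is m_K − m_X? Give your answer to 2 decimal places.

5.79

L_K/L_X = (2.60)²(0.750)⁴ = 2.139.
F_K/F_X = (L_K/L_X)/(d_K/d_X)² = 2.139/441.0 = 0.004850.
m_K − m_X = −2.5 log₁₀(0.004850) = 5.79.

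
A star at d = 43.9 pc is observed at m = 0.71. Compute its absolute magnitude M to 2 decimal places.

M = m − 5 log₁₀(d/10 pc) = 0.71 − 5 log₁₀(43.9/10)
  = 0.71 − 5 × 0.642 = 0.71 − 3.21 = -2.50.

-2.50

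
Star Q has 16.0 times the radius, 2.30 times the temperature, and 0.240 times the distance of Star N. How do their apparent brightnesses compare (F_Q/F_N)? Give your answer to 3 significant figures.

1.24×10^5

L_Q/L_N = (R_Q/R_N)²(T_Q/T_N)⁴ = (16.0)² × (2.30)⁴ = 7164.
F_Q/F_N = (L_Q/L_N)/(d_Q/d_N)² = 7164 / (0.240)² = 1.244×10^5.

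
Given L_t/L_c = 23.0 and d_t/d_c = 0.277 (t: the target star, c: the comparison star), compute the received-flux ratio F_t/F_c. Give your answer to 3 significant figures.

F = L/(4πd²), so F_t/F_c = (L_t/L_c) / (d_t/d_c)²
= 23.0 / (0.277)² = 23.0 / 0.07673 = 299.8.

300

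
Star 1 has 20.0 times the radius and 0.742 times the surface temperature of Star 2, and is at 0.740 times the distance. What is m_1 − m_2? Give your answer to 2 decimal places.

-5.86

L_1/L_2 = (20.0)²(0.742)⁴ = 121.2.
F_1/F_2 = (L_1/L_2)/(d_1/d_2)² = 121.2/0.5476 = 221.4.
m_1 − m_2 = −2.5 log₁₀(221.4) = -5.86.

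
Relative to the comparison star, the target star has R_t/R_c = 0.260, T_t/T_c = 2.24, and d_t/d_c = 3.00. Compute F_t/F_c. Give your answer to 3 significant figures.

0.189

L_t/L_c = (R_t/R_c)²(T_t/T_c)⁴ = (0.260)² × (2.24)⁴ = 1.702.
F_t/F_c = (L_t/L_c)/(d_t/d_c)² = 1.702 / (3.00)² = 0.1891.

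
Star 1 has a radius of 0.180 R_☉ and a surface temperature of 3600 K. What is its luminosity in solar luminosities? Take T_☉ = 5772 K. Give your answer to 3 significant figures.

0.00490 solar luminosities

L/L_☉ = (R/R_☉)² (T/T_☉)⁴ = (0.180)² × (3600/5772)⁴
       = 0.03240 × (0.6237)⁴ = 0.03240 × 0.1513 = 0.004903.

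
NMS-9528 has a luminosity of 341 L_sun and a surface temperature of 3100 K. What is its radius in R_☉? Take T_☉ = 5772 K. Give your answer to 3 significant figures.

R/R_☉ = √(L/L_☉) / (T/T_☉)² = √(341) / (0.5371)²
       = 18.47 / 0.2885 = 64.02.

64.0 R_☉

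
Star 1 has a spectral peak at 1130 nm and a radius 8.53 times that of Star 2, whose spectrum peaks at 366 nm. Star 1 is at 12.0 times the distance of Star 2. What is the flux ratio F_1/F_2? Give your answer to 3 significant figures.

Wien's law: T_1/T_2 = λ_2/λ_1 = 366/1130 = 0.3239.
L_1/L_2 = (R_1/R_2)²(T_1/T_2)⁴ = (8.53)²(0.3239)⁴ = 0.8008.
F_1/F_2 = (L_1/L_2)/(d_1/d_2)² = 0.8008/(12.0)² = 0.005561.

0.00556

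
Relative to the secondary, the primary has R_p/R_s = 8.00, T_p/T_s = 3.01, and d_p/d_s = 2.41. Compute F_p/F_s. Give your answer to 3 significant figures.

L_p/L_s = (R_p/R_s)²(T_p/T_s)⁴ = (8.00)² × (3.01)⁴ = 5253.
F_p/F_s = (L_p/L_s)/(d_p/d_s)² = 5253 / (2.41)² = 904.5.

905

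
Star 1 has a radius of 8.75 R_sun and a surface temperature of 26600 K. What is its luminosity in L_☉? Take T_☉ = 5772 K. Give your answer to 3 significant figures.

3.45×10^4 L_☉

L/L_☉ = (R/R_☉)² (T/T_☉)⁴ = (8.75)² × (26600/5772)⁴
       = 76.56 × (4.608)⁴ = 76.56 × 451.0 = 3.453×10^4.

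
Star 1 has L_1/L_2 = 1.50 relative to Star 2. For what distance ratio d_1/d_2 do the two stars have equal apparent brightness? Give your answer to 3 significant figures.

Equal flux requires L_1/d_1² = L_2/d_2², so d_1/d_2 = √(L_1/L_2)
= √(1.50) = 1.225.

1.22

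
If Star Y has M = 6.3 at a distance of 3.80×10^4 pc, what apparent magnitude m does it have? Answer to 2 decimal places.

24.20

m = M + 5 log₁₀(d/10 pc) = 6.3 + 5 log₁₀(3.80×10^4/10)
  = 6.3 + 5 × 3.580 = 6.3 + 17.90 = 24.20.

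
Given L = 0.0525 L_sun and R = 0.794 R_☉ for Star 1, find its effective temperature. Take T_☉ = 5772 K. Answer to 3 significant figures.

3.10×10^3 K

T/T_☉ = (L/L_☉)^(1/4) / (R/R_☉)^(1/2)
T = 5772 × (0.0525)^(1/4) / √(0.794) = 5772 × 0.4787 / 0.8911 = 3101 K.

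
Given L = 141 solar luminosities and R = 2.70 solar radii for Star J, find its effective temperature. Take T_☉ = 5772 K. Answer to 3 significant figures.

1.21×10^4 K

T/T_☉ = (L/L_☉)^(1/4) / (R/R_☉)^(1/2)
T = 5772 × (141)^(1/4) / √(2.70) = 5772 × 3.446 / 1.643 = 1.210×10^4 K.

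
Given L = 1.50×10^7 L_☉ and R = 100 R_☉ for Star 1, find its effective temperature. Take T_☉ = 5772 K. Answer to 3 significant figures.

3.59×10^4 K

T/T_☉ = (L/L_☉)^(1/4) / (R/R_☉)^(1/2)
T = 5772 × (1.50×10^7)^(1/4) / √(100) = 5772 × 62.23 / 10.00 = 3.592×10^4 K.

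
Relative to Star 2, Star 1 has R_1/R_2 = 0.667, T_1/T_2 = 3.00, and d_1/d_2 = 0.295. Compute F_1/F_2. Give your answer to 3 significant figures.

L_1/L_2 = (R_1/R_2)²(T_1/T_2)⁴ = (0.667)² × (3.00)⁴ = 36.04.
F_1/F_2 = (L_1/L_2)/(d_1/d_2)² = 36.04 / (0.295)² = 414.1.

414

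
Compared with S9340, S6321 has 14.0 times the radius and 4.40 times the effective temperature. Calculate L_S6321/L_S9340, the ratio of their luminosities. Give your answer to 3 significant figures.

7.35×10^4

From the Stefan–Boltzmann law, L ∝ R²T⁴, so
L_S6321/L_S9340 = (R_S6321/R_S9340)² (T_S6321/T_S9340)⁴ = (14.0)² × (4.40)⁴ = 196.0 × 374.8 = 7.346×10^4.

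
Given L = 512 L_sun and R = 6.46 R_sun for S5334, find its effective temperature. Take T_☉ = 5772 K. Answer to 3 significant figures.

T/T_☉ = (L/L_☉)^(1/4) / (R/R_☉)^(1/2)
T = 5772 × (512)^(1/4) / √(6.46) = 5772 × 4.757 / 2.542 = 1.080×10^4 K.

1.08×10^4 K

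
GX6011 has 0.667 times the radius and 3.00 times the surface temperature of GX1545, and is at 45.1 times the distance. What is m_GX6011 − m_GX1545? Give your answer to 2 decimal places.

L_GX6011/L_GX1545 = (0.667)²(3.00)⁴ = 36.04.
F_GX6011/F_GX1545 = (L_GX6011/L_GX1545)/(d_GX6011/d_GX1545)² = 36.04/2034 = 0.01772.
m_GX6011 − m_GX1545 = −2.5 log₁₀(0.01772) = 4.38.

4.38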